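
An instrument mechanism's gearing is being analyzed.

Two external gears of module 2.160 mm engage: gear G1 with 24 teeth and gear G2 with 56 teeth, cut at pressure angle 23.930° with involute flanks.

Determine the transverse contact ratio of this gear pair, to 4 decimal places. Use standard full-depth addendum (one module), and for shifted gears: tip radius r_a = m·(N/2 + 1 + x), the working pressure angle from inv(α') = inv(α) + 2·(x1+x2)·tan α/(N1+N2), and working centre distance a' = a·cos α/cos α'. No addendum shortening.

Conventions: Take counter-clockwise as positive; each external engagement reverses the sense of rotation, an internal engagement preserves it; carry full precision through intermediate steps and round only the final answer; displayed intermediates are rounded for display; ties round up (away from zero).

1.5291

class = single-mesh tooth geometry [involute pair 24T × 56T, m = 2.160]
base radii: r_b1 = 23.691961, r_b2 = 55.281242
tip radii: r_a1 = 28.080000, r_a2 = 62.640000
no profile shift: α' = α, a' = a
action lengths: √(r_a1²−r_b1²) = 15.072405, √(r_a2²−r_b2²) = 29.457663
base pitch p_b = π·m·cos α = 6.202541
CR = (15.072405 + 29.457663 − 86.400000·sin 23.93000°)/6.202541 = 1.529128
contact ratio ≈ 1.5291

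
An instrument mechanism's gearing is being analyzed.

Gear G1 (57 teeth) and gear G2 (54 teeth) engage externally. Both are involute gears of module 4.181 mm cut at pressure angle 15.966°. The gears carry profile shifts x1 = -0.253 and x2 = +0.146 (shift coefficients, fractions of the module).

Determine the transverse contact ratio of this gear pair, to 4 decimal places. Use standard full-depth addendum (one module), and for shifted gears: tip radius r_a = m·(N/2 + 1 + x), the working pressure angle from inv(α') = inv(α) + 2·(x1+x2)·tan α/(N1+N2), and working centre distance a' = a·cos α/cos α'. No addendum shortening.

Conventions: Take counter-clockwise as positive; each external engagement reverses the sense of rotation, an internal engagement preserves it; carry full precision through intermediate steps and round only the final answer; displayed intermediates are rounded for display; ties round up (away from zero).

topology: single-mesh involute geometry — m = 4.181, 57T/54T pair
base radii: r_b1 = 114.561972, r_b2 = 108.532394
tip radii: r_a1 = 122.281707, r_a2 = 117.678426
inv(α') = inv(15.966°) + 2·(-0.253+0.146)·tan α/(57+54) = 0.00689244  ⇒  α' = 15.56964°
a' = a·cos α / cos α' = 232.0455·cos 15.966°/cos 15.56964° = 231.592681
action lengths: √(r_a1²−r_b1²) = 42.759449, √(r_a2²−r_b2²) = 45.485506
base pitch p_b = π·m·cos α = 12.628318
CR = (42.759449 + 45.485506 − 231.592681·sin 15.56964°)/12.628318 = 2.065460
contact ratio ≈ 2.0655

2.0655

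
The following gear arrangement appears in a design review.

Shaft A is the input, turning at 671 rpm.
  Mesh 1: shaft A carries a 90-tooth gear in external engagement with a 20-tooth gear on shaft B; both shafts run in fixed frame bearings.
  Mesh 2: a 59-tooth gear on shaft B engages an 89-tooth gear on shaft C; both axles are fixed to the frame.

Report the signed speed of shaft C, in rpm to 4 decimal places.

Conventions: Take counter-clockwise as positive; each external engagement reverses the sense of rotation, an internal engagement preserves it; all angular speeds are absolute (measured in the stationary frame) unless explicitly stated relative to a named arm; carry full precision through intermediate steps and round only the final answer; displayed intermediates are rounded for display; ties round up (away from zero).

topology: fixed-axis compound train — 2 meshes, A→C
mesh 1 [90T→20T]: ω = 671.0000×90/20 = 3019.5000 rpm, sense flips to −
mesh 2 [59T→89T]: ω = 3019.5000×59/89 = 2001.6910 rpm, sense flips to +
signed output speed = +2001.6910 rpm

+2001.6910 rpm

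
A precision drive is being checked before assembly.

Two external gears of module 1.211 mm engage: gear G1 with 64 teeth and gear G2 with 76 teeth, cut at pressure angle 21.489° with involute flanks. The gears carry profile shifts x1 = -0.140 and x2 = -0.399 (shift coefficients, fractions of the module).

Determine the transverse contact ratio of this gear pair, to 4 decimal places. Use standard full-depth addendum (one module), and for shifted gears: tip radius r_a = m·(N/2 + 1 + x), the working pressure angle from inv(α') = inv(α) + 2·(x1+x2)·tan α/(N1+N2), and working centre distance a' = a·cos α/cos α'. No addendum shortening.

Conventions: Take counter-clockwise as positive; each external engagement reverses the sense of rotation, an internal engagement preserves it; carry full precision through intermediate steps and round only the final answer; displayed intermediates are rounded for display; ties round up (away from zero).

single-mesh involute tooth geometry (64T engaging 76T at module 1.211)
base radii: r_b1 = 36.058268, r_b2 = 42.819193
tip radii: r_a1 = 39.793460, r_a2 = 46.745811
inv(α') = inv(21.489°) + 2·(-0.140-0.399)·tan α/(64+76) = 0.01560351  ⇒  α' = 20.29754°
a' = a·cos α / cos α' = 84.7700·cos 21.489°/cos 20.29754° = 84.099730
action lengths: √(r_a1²−r_b1²) = 16.832136, √(r_a2²−r_b2²) = 18.753335
base pitch p_b = π·m·cos α = 3.540012
CR = (16.832136 + 18.753335 − 84.099730·sin 20.29754°)/3.540012 = 1.811200
contact ratio ≈ 1.8112

1.8112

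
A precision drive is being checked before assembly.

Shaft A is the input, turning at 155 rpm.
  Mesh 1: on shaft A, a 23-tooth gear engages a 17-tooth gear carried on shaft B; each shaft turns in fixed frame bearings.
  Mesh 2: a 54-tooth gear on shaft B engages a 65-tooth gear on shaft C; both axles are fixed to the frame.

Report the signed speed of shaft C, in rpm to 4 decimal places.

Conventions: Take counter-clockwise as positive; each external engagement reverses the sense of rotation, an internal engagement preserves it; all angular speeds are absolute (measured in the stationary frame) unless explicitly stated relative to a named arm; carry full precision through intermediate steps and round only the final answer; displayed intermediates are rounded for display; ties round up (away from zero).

+174.2172 rpm

class = fixed-axis compound train [2 meshes; 2 ratios multiply, 2 sense flips]
mesh 1 [23T→17T]: ω = 155.0000×23/17 = 209.7059 rpm, sense flips to −
mesh 2 [54T→65T]: ω = 209.7059×54/65 = 174.2172 rpm, sense flips to +
signed output speed = +174.2172 rpm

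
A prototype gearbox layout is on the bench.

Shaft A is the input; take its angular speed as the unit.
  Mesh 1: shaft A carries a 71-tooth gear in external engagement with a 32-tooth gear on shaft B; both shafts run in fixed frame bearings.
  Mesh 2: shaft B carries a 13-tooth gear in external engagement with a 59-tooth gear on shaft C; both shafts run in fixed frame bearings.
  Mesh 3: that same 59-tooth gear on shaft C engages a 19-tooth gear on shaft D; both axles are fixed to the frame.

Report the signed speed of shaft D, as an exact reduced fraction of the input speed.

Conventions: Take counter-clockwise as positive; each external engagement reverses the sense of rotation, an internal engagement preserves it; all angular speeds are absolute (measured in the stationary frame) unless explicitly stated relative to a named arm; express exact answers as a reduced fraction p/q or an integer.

-923/608

3-mesh fixed-axis compound train (all bearings frame-fixed)
mesh 1 [71T→32T]: |ω|/ω_in = 1×71/32 = 71/32, sense flips to −
mesh 2 [13T→59T]: |ω|/ω_in = (71/32)×13/59 = 923/1888, sense flips to +
mesh 3 [59T→19T]: |ω|/ω_in = (923/1888)×59/19 = 923/608, sense flips to −
signed output speed (× input speed) = -923/608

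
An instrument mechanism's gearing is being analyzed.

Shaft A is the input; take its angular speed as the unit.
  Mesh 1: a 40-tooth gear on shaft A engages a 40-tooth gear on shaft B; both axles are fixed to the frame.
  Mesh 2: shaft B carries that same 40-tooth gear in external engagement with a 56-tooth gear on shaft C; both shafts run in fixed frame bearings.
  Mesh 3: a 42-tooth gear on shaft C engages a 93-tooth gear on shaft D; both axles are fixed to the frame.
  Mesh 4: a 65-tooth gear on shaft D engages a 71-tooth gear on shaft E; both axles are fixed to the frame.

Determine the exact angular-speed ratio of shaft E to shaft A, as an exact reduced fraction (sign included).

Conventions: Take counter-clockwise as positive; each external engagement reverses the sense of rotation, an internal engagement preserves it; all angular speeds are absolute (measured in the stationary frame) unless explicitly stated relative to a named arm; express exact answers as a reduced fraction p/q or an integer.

650/2201

class = fixed-axis compound train [4 meshes; 4 ratios multiply, 4 sense flips]
mesh 1 [40T→40T]: running ratio 1, sense −
mesh 2 [40T→56T]: running ratio 5/7, sense +
mesh 3 [42T→93T]: running ratio 10/31, sense −
mesh 4 [65T→71T]: running ratio 650/2201, sense +
ω_out/ω_in = 650/2201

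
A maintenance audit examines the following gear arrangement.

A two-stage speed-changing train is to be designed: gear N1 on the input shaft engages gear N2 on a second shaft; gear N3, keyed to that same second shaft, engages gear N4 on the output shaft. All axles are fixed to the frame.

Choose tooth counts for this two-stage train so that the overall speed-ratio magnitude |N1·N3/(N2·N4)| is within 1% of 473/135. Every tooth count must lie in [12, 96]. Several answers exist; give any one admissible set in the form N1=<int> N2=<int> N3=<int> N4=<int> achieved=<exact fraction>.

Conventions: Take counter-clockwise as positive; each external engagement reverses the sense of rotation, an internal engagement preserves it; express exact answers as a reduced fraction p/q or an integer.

design class (target 473/135): fixed-axis compound train
target = 473/135 in lowest terms: an exact hit needs N1·N3 = k·473 and N2·N4 = k·135 for one integer k, every count in [12, 96]; additionally prefer no 1:1 stage (N1 ≠ N2, N3 ≠ N4)
k = 1: no 1:1-free in-range split of k·473 and k·135 into factor pairs; take k = 2
k = 2: N1·N3 = 946 = 22·43, N2·N4 = 270 = 15·18
achieved = 22·43/(15·18) = 473/135; |achieved − target| = 0 ≤ 473/13500 ✓

N1=22 N2=15 N3=43 N4=18 achieved=473/135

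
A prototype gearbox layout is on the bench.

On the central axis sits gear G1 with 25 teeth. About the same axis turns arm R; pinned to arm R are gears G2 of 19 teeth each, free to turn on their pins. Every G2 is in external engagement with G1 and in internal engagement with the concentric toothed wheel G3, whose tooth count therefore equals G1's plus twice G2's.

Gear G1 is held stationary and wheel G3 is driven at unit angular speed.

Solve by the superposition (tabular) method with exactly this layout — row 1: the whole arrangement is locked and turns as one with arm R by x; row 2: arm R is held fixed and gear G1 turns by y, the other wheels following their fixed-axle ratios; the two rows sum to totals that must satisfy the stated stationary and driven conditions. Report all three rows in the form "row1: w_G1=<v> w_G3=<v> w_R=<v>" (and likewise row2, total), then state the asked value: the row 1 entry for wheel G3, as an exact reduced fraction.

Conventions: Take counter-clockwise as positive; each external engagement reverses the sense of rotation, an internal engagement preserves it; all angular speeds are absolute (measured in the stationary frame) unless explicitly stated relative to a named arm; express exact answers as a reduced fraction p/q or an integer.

planetary set (25T centre, 19T on arm, 63T internal) — Willis relation
row 1 (train locked, turned with arm): all members turn x
superposition row 2 [arm held]: sun y, ring −(25/63)·y, arm 0
boundary: total ω_sun = x + y = 0 and total ω_ring = x − (25/63)·y = 1  ⇒  y = -63/88, x = 63/88
row 2 ring = −(25/63)·(-63/88) = 25/88
totals (row 1 + row 2): sun 63/88 + (-63/88) = 0, ring 63/88 + 25/88 = 1, arm 63/88 + 0 = 63/88
asked cell (row1, ring) = 63/88

row1: w_G1=63/88 w_G3=63/88 w_R=63/88
row2: w_G1=-63/88 w_G3=25/88 w_R=0
total: w_G1=0 w_G3=1 w_R=63/88
asked value: 63/88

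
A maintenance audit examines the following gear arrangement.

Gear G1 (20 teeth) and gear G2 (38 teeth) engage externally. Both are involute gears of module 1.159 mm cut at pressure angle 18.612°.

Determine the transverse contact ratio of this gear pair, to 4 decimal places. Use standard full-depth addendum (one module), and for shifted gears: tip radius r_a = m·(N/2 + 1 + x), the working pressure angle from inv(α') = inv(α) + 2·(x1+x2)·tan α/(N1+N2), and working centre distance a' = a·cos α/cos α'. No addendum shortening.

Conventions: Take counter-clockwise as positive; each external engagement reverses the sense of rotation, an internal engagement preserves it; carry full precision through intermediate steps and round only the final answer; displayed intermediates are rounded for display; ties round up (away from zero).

topology: single-mesh involute geometry — m = 1.159, 20T/38T pair
base radii: r_b1 = 10.983861, r_b2 = 20.869337
tip radii: r_a1 = 12.749000, r_a2 = 23.180000
no profile shift: α' = α, a' = a
action lengths: √(r_a1²−r_b1²) = 6.472387, √(r_a2²−r_b2²) = 10.088765
base pitch p_b = π·m·cos α = 3.450682
CR = (6.472387 + 10.088765 − 33.611000·sin 18.61200°)/3.450682 = 1.690663
contact ratio ≈ 1.6907

1.6907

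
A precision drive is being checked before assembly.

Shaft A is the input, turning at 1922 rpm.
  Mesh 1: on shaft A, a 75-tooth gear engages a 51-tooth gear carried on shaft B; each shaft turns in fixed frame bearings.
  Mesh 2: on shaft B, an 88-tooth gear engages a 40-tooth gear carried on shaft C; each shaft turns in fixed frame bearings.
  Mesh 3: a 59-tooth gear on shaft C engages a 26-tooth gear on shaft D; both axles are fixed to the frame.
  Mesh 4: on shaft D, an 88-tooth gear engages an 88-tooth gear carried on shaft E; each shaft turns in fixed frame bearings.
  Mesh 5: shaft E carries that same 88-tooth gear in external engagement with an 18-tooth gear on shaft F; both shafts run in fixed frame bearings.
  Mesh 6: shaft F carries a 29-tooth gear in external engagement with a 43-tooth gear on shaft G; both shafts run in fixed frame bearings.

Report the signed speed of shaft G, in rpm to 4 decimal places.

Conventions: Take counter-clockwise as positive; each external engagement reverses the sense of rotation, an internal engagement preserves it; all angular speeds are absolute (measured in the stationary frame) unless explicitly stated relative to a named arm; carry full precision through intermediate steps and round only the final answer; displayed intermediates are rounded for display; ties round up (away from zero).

+46524.9082 rpm

topology: fixed-axis compound train — 6 meshes, A→G
mesh 1 [75T→51T]: ω = 1922.0000×75/51 = 2826.4706 rpm, sense flips to −
mesh 2 [88T→40T]: ω = 2826.4706×88/40 = 6218.2353 rpm, sense flips to +
mesh 3 [59T→26T]: ω = 6218.2353×59/26 = 14110.6109 rpm, sense flips to −
mesh 4 [88T→88T]: ω = 14110.6109×88/88 = 14110.6109 rpm, sense flips to +
mesh 5 [88T→18T]: ω = 14110.6109×88/18 = 68985.2086 rpm, sense flips to −
mesh 6 [29T→43T]: ω = 68985.2086×29/43 = 46524.9082 rpm, sense flips to +
signed output speed = +46524.9082 rpm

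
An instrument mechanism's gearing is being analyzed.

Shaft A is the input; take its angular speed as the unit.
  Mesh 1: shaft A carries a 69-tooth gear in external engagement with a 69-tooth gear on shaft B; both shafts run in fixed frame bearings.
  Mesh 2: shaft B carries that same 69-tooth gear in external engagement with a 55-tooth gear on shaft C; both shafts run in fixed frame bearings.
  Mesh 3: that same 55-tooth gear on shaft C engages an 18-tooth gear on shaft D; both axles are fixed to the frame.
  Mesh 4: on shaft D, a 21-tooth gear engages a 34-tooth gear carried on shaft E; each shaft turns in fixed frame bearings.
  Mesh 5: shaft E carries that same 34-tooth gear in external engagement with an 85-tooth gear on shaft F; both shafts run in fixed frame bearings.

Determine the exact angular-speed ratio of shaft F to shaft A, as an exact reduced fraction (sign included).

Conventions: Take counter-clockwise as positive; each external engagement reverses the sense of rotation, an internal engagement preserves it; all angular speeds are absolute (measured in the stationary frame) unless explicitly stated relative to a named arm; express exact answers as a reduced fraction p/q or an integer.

-161/170

class = fixed-axis compound train [5 meshes; 5 ratios multiply, 5 sense flips]
mesh 1 [69T→69T]: running ratio 1, sense −
mesh 2 [69T→55T]: running ratio 69/55, sense +
mesh 3 [55T→18T]: running ratio 23/6, sense −
mesh 4 [21T→34T]: running ratio 161/68, sense +
mesh 5 [34T→85T]: running ratio 161/170, sense −
ω_out/ω_in = -161/170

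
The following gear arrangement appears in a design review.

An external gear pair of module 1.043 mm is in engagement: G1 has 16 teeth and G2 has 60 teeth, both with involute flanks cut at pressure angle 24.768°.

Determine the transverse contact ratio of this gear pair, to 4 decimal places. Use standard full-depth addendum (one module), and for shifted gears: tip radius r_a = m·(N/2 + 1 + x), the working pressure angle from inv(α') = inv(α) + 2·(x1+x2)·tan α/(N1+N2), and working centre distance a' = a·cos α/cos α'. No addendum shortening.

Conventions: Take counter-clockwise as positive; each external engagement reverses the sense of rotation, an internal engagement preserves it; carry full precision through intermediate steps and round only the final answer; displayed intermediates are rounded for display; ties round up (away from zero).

1.4692

topology: single-mesh involute geometry — m = 1.043, 16T/60T pair
base radii: r_b1 = 7.576449, r_b2 = 28.411683
tip radii: r_a1 = 9.387000, r_a2 = 32.333000
no profile shift: α' = α, a' = a
action lengths: √(r_a1²−r_b1²) = 5.541948, √(r_a2²−r_b2²) = 15.433702
base pitch p_b = π·m·cos α = 2.975264
CR = (5.541948 + 15.433702 − 39.634000·sin 24.76800°)/2.975264 = 1.469175
contact ratio ≈ 1.4692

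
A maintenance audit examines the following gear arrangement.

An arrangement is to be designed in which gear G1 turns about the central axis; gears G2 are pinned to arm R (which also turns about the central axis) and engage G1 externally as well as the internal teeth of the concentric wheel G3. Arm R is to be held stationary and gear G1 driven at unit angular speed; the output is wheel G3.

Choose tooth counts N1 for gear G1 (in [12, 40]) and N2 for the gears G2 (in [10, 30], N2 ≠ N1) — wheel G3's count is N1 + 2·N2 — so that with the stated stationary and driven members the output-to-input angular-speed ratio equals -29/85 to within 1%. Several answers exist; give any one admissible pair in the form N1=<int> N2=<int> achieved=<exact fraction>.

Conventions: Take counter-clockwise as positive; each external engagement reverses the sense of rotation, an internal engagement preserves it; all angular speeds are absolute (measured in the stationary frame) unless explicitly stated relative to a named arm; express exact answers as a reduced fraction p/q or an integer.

N1=29 N2=28 achieved=-29/85

planetary set to be sized for -29/85 (Willis relation)
Willis with ω_arm = 0: ω_ring/ω_sun = −N1/N3; set equal to -29/85  ⇒  N3/N1 = −1/(-29/85) = 85/29
N3 = N1 + 2·N2  ⇒  N2/N1 = (N3/N1 − 1)/2 = (85/29 − 1)/2 = 28/29
smallest multiple with N1 ≥ 12 and N2 ≥ 10: k = 1  ⇒  N1 = 1·29 = 29, N2 = 1·28 = 28 (N1 ≤ 40, N2 ≤ 30, N2 ≠ N1 ✓), N3 = 29 + 2·28 = 85
check: −N1/N3 with N1 = 29, N3 = 85 gives -29/85; |achieved − target| = 0 ≤ 29/8500 ✓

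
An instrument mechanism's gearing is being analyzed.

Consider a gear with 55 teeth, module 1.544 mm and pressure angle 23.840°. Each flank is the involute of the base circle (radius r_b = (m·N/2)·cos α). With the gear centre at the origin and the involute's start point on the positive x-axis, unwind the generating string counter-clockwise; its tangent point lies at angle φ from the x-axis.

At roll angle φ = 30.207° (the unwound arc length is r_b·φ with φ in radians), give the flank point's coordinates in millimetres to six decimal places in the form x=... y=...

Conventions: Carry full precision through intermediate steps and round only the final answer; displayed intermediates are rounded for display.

topology: single-mesh involute geometry — m = 1.544, N = 55
pitch radius r_p = m·N/2 = 1.544·55/2 = 42.460000
base radius r_b = r_p·cos α = 42.460000·cos 23.840° = 38.837216
roll angle φ = 30.207° = 0.52721161 rad
x = r_b·(cos φ + φ·sin φ) = 43.865352
y = r_b·(sin φ − φ·cos φ) = 1.844854

x=43.865352 y=1.844854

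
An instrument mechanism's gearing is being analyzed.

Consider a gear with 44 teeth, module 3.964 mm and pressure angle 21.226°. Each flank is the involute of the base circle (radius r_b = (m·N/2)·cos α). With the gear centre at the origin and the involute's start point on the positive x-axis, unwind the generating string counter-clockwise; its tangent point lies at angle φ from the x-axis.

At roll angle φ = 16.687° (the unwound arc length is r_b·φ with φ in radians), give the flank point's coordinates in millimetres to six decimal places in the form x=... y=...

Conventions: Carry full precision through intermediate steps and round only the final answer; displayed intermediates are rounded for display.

x=84.666696 y=0.663749

class = single-mesh tooth geometry [base-circle involute, m = 3.964, 44T]
pitch radius r_p = m·N/2 = 3.964·44/2 = 87.208000
base radius r_b = r_p·cos α = 87.208000·cos 21.226° = 81.291775
roll angle φ = 16.687° = 0.29124309 rad
x = r_b·(cos φ + φ·sin φ) = 84.666696
y = r_b·(sin φ − φ·cos φ) = 0.663749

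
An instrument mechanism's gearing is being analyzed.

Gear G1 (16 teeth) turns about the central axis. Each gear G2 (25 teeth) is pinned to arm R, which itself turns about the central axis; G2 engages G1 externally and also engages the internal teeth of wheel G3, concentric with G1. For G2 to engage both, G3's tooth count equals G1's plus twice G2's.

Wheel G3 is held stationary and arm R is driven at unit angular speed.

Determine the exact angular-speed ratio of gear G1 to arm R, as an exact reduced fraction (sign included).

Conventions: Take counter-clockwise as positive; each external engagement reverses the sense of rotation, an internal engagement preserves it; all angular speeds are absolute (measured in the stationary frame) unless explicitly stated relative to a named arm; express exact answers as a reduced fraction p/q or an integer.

planetary set (16T centre, 25T on arm, 66T internal) — Willis relation
ring teeth: 16 + 2·25 = 66
16(ω_sun−ω_arm) = −66(ω_ring−ω_arm),  ω_ring = 0, ω_arm = 1
ω_sun = 1 − (66/16)(0−1) = 41/8
ω_out/ω_in = 41/8

41/8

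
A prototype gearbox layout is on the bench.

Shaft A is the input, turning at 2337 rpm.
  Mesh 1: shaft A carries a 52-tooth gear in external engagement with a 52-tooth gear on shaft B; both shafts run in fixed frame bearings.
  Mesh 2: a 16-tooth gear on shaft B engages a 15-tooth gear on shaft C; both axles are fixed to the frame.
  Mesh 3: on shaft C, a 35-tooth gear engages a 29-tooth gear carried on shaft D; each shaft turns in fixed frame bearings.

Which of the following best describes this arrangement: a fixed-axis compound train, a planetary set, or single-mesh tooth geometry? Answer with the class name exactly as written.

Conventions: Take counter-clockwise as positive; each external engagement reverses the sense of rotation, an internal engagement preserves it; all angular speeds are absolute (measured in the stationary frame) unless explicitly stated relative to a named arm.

recognized (4 fixed axles, 3 meshes): fixed-axis compound train
classification: fixed-axis compound train

fixed-axis compound train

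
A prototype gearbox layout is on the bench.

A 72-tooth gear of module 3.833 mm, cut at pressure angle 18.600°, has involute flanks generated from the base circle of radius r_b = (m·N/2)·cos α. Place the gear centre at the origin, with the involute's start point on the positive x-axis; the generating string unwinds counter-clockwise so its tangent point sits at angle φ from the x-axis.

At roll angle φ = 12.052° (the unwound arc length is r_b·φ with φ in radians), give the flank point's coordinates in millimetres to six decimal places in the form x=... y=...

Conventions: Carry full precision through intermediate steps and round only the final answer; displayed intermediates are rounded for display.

class = single-mesh tooth geometry [base-circle involute, m = 3.833, 72T]
pitch radius r_p = m·N/2 = 3.833·72/2 = 137.988000
base radius r_b = r_p·cos α = 137.988000·cos 18.600° = 130.780667
roll angle φ = 12.052° = 0.21034708 rad
x = r_b·(cos φ + φ·sin φ) = 133.641996
y = r_b·(sin φ − φ·cos φ) = 0.403933

x=133.641996 y=0.403933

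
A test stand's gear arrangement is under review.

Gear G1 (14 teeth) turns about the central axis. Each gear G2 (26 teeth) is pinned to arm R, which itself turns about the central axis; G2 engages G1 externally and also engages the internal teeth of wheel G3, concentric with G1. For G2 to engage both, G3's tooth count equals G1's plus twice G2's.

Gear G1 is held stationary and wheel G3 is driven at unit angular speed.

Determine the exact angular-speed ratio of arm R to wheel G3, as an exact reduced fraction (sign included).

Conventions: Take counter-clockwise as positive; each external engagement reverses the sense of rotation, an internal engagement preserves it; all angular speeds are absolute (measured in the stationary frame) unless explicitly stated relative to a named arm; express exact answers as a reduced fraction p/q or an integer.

planetary set (14T centre, 26T on arm, 66T internal) — Willis relation
ring teeth: 14 + 2·26 = 66
14(ω_sun−ω_arm) = −66(ω_ring−ω_arm),  ω_sun = 0, ω_ring = 1
14(0−ω_arm) = −66(1−ω_arm)  ⇒  80·ω_arm = 66  ⇒  ω_arm = 33/40
ω_out/ω_in = 33/40

33/40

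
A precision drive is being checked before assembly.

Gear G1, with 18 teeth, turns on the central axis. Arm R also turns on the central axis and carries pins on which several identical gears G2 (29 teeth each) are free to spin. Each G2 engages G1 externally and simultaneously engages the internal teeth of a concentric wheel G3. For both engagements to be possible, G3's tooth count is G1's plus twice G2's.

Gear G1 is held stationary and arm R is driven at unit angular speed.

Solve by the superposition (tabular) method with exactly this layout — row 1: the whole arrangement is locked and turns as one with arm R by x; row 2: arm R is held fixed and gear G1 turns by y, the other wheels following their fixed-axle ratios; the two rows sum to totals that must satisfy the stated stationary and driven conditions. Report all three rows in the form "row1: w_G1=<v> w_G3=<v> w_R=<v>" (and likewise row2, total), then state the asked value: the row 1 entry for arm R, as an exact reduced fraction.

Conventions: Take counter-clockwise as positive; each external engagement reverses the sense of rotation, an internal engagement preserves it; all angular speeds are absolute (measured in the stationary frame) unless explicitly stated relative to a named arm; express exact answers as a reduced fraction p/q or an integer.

row1: w_G1=1 w_G3=1 w_R=1
row2: w_G1=-1 w_G3=9/38 w_R=0
total: w_G1=0 w_G3=47/38 w_R=1
asked value: 1

topology: planetary set — G1 18T / G2 29T / G3 76T, arm = carrier (Willis)
row 1 — lock + rotate with arm: ω_sun = ω_ring = ω_arm = x
row 2 (arm held, sun turns y): ω_ring = −(18/76)·y, ω_arm = 0
boundary: total ω_sun = x + y = 0 and total ω_arm = x = 1  ⇒  y = -1, x = 1
row 2 ring = −(18/76)·(-1) = 9/38
totals (row 1 + row 2): sun 1 + (-1) = 0, ring 1 + 9/38 = 47/38, arm 1 + 0 = 1
asked cell (row1, arm) = 1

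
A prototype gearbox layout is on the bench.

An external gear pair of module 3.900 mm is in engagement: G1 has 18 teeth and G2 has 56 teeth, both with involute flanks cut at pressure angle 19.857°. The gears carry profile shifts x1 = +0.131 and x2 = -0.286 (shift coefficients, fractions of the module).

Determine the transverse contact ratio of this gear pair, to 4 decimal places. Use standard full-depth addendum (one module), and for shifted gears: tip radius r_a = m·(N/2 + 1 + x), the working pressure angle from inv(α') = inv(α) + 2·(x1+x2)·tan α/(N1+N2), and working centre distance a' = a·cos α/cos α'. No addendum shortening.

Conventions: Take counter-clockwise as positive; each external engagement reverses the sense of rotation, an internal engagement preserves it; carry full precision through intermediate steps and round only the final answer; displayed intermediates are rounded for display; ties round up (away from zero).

1.6629

recognized (one external pair, fixed centres): single-mesh tooth geometry, m = 3.900, N1 = 18, N2 = 56
base radii: r_b1 = 33.013070, r_b2 = 102.707330
tip radii: r_a1 = 39.510900, r_a2 = 111.984600
inv(α') = inv(19.857°) + 2·(+0.131-0.286)·tan α/(18+56) = 0.01306340  ⇒  α' = 19.16676°
a' = a·cos α / cos α' = 144.3000·cos 19.857°/cos 19.16676° = 143.685306
action lengths: √(r_a1²−r_b1²) = 21.708257, √(r_a2²−r_b2²) = 44.629083
base pitch p_b = π·m·cos α = 11.523735
CR = (21.708257 + 44.629083 − 143.685306·sin 19.16676°)/11.523735 = 1.662896
contact ratio ≈ 1.6629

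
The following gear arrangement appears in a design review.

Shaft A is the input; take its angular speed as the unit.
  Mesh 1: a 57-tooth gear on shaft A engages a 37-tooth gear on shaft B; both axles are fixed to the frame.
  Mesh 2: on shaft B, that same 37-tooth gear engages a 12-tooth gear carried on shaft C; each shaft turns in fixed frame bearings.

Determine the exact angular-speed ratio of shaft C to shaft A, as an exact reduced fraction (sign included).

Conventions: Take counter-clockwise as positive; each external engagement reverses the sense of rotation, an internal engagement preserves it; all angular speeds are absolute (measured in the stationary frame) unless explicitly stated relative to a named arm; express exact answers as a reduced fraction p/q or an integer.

19/4

class = fixed-axis compound train [2 meshes; 2 ratios multiply, 2 sense flips]
mesh 1 [57T→37T]: running ratio 57/37, sense −
mesh 2 [37T→12T]: running ratio 19/4, sense +
ω_out/ω_in = 19/4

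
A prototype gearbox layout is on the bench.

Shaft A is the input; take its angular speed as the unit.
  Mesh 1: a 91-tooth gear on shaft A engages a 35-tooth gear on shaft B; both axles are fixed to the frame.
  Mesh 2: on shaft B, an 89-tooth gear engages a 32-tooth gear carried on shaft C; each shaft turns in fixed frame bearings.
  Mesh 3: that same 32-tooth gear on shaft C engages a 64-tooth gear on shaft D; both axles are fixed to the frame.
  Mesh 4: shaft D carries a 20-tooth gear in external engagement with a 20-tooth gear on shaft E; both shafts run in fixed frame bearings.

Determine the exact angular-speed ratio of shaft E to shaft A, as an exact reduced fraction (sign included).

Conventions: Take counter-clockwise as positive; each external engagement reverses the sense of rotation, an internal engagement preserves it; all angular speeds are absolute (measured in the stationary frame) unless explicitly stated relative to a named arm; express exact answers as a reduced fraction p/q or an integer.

1157/320

class = fixed-axis compound train [4 meshes; 4 ratios multiply, 4 sense flips]
mesh 1 [91T→35T]: running ratio 13/5, sense −
mesh 2 [89T→32T]: running ratio 1157/160, sense +
mesh 3 [32T→64T]: running ratio 1157/320, sense −
mesh 4 [20T→20T]: running ratio 1157/320, sense +
ω_out/ω_in = 1157/320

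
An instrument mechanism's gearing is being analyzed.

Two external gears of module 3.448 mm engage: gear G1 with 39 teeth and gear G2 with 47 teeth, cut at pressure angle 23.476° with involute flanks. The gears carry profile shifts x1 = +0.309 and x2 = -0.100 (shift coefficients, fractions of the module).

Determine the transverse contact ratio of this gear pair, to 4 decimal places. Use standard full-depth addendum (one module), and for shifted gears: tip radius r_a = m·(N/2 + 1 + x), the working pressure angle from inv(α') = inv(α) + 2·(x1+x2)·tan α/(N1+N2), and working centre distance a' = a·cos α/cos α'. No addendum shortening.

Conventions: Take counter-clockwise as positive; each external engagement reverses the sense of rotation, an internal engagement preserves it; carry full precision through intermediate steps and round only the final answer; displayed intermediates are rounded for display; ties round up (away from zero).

1.5368

topology: single-mesh involute geometry — m = 3.448, 39T/47T pair
base radii: r_b1 = 61.670676, r_b2 = 74.321071
tip radii: r_a1 = 71.749432, r_a2 = 84.131200
inv(α') = inv(23.476°) + 2·(+0.309-0.100)·tan α/(39+47) = 0.02669187  ⇒  α' = 24.09845°
a' = a·cos α / cos α' = 148.2640·cos 23.476°/cos 24.09845° = 148.975694
action lengths: √(r_a1²−r_b1²) = 36.670270, √(r_a2²−r_b2²) = 39.426352
base pitch p_b = π·m·cos α = 9.935597
CR = (36.670270 + 39.426352 − 148.975694·sin 24.09845°)/9.935597 = 1.536795
contact ratio ≈ 1.5368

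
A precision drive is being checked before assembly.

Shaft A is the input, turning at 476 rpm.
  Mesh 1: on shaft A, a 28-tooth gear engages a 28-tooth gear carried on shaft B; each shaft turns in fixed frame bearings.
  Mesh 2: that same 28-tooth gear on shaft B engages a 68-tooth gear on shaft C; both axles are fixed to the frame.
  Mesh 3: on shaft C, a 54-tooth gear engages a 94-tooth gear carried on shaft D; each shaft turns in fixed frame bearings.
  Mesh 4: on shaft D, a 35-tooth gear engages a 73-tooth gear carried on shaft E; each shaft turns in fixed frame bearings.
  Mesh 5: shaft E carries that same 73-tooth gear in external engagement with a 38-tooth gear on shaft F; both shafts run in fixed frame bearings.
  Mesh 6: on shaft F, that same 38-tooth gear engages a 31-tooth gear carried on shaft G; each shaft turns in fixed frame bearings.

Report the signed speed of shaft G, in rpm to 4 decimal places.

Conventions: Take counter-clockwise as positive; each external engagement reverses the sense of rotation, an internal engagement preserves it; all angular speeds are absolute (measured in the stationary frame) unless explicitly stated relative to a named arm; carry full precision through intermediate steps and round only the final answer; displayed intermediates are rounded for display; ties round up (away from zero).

+127.1242 rpm

topology: fixed-axis compound train — 6 meshes, A→G
mesh 1 [28T→28T]: ω = 476.0000×28/28 = 476.0000 rpm, sense flips to −
mesh 2 [28T→68T]: ω = 476.0000×28/68 = 196.0000 rpm, sense flips to +
mesh 3 [54T→94T]: ω = 196.0000×54/94 = 112.5957 rpm, sense flips to −
mesh 4 [35T→73T]: ω = 112.5957×35/73 = 53.9843 rpm, sense flips to +
mesh 5 [73T→38T]: ω = 53.9843×73/38 = 103.7066 rpm, sense flips to −
mesh 6 [38T→31T]: ω = 103.7066×38/31 = 127.1242 rpm, sense flips to +
signed output speed = +127.1242 rpm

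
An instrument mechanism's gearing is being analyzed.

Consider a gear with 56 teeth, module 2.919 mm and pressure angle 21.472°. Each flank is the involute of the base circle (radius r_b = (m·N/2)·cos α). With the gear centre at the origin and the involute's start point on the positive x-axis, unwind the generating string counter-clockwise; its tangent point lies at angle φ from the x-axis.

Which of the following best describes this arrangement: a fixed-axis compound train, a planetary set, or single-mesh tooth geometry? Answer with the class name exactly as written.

class = single-mesh tooth geometry [base-circle involute, m = 2.919, 56T]
classification: single-mesh tooth geometry

single-mesh tooth geometry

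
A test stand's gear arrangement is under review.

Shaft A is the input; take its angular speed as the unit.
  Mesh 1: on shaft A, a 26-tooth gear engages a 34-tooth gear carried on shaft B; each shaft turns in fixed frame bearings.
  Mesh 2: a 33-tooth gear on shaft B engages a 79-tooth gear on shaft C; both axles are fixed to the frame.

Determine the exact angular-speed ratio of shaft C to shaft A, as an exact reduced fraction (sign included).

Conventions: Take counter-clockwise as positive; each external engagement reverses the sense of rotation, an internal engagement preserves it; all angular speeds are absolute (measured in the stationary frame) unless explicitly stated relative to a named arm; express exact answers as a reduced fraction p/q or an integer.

class = fixed-axis compound train [2 meshes; 2 ratios multiply, 2 sense flips]
mesh 1 [26T→34T]: running ratio 13/17, sense −
mesh 2 [33T→79T]: running ratio 429/1343, sense +
ω_out/ω_in = 429/1343

429/1343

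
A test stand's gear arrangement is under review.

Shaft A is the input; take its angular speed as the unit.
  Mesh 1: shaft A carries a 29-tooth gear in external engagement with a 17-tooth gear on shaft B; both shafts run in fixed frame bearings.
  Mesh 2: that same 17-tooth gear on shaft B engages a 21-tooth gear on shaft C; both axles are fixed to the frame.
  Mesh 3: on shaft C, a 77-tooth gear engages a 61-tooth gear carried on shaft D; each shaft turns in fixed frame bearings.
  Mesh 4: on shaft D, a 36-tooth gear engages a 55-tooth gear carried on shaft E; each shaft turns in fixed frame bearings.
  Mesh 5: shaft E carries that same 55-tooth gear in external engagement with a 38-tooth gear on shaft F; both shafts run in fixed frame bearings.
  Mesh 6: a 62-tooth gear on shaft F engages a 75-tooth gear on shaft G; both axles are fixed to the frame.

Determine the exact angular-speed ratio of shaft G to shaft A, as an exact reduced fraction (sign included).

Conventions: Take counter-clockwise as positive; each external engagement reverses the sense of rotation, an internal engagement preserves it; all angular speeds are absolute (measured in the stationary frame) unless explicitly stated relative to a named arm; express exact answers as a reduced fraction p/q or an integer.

39556/28975

class = fixed-axis compound train [6 meshes; 6 ratios multiply, 6 sense flips]
mesh 1 [29T→17T]: running ratio 29/17, sense −
mesh 2 [17T→21T]: running ratio 29/21, sense +
mesh 3 [77T→61T]: running ratio 319/183, sense −
mesh 4 [36T→55T]: running ratio 348/305, sense +
mesh 5 [55T→38T]: running ratio 1914/1159, sense −
mesh 6 [62T→75T]: running ratio 39556/28975, sense +
ω_out/ω_in = 39556/28975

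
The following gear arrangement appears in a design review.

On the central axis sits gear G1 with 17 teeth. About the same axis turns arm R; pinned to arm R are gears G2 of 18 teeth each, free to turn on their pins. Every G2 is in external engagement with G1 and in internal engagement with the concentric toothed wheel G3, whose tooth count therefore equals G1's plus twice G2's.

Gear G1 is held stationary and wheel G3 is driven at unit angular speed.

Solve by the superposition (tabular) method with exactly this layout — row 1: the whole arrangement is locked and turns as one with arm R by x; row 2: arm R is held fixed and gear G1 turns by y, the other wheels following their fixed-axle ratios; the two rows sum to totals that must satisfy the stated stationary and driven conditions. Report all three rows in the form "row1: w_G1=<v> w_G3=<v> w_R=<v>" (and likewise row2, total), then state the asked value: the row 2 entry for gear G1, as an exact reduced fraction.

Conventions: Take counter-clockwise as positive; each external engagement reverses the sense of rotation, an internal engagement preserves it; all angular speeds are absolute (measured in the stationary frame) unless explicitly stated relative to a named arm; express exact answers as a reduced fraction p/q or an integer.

row1: w_G1=53/70 w_G3=53/70 w_R=53/70
row2: w_G1=-53/70 w_G3=17/70 w_R=0
total: w_G1=0 w_G3=1 w_R=53/70
asked value: -53/70

planetary set (17T centre, 18T on arm, 53T internal) — Willis relation
row 1 — lock + rotate with arm: ω_sun = ω_ring = ω_arm = x
row 2 (arm held, sun turns y): ω_ring = −(17/53)·y, ω_arm = 0
boundary: total ω_sun = x + y = 0 and total ω_ring = x − (17/53)·y = 1  ⇒  y = -53/70, x = 53/70
row 2 ring = −(17/53)·(-53/70) = 17/70
totals (row 1 + row 2): sun 53/70 + (-53/70) = 0, ring 53/70 + 17/70 = 1, arm 53/70 + 0 = 53/70
asked cell (row2, sun) = -53/70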